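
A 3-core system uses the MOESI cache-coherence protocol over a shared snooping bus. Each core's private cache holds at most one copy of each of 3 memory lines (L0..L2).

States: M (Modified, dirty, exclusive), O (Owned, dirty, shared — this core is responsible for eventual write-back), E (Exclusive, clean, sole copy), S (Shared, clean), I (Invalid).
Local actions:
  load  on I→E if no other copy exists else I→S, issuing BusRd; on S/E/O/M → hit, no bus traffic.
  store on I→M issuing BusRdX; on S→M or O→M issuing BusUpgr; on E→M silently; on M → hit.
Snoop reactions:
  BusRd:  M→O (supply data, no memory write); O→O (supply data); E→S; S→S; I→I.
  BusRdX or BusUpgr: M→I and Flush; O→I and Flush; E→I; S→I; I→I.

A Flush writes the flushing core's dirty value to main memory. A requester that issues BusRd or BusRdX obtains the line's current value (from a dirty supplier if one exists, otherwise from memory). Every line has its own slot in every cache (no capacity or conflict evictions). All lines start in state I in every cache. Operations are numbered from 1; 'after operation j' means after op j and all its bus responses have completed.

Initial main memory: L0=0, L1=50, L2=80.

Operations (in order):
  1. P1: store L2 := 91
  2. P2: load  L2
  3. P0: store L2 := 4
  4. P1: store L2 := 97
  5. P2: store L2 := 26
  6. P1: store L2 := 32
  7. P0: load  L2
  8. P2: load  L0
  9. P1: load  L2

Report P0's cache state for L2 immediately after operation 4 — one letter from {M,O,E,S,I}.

state = I

  op1 P1: store L2 := 91 → I/M/I on L2; bus BusRdX; mem=80
  op2 P2: load  L2 → I/O/S on L2; bus BusRd; mem=80
  op3 P0: store L2 := 4 → M/I/I on L2; bus BusRdX Flush; mem=91
  op4 P1: store L2 := 97 → I/M/I on L2; bus BusRdX Flush; mem=4
  op5 P2: store L2 := 26 → I/I/M on L2; bus BusRdX Flush; mem=97
  op6 P1: store L2 := 32 → I/M/I on L2; bus BusRdX Flush; mem=26
  op7 P0: load  L2 → S/O/I on L2; bus BusRd; mem=26
  op8 P2: load  L0 → I/I/E on L0; bus BusRd; mem=0
  op9 P1: load  L2 → S/O/I on L2; bus (none); mem=26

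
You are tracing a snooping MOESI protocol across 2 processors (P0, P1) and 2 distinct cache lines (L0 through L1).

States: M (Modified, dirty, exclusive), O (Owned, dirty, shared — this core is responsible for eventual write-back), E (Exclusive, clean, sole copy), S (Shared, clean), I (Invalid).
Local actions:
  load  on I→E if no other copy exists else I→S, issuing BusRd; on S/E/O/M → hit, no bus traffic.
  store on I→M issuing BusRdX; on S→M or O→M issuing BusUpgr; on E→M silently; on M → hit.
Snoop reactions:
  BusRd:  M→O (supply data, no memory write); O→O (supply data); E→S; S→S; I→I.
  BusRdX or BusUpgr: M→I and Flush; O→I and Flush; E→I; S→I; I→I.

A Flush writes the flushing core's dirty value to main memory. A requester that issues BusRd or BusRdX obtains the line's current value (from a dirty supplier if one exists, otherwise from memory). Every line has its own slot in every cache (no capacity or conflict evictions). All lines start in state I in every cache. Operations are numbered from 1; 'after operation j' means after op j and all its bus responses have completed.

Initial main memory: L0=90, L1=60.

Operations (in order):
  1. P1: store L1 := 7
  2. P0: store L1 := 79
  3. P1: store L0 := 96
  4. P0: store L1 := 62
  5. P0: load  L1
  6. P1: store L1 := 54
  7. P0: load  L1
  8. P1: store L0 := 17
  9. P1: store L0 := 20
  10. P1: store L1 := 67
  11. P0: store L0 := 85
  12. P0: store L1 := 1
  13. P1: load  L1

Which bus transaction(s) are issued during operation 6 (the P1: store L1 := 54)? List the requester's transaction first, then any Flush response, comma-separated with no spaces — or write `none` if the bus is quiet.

bus = BusRdX,Flush

[1] P1: store L1 := 7 | P0:I, P1:M(7) | bus: BusRdX
[2] P0: store L1 := 79 | P0:M(79), P1:I | bus: BusRdX,Flush
[3] P1: store L0 := 96 | P0:I, P1:M(96) | bus: BusRdX
[4] P0: store L1 := 62 | P0:M(62), P1:I | bus: none
[5] P0: load  L1 | P0:M(62), P1:I | bus: none
[6] P1: store L1 := 54 | P0:I, P1:M(54) | bus: BusRdX,Flush
[7] P0: load  L1 | P0:S(54), P1:O(54) | bus: BusRd
[8] P1: store L0 := 17 | P0:I, P1:M(17) | bus: none
[9] P1: store L0 := 20 | P0:I, P1:M(20) | bus: none
[10] P1: store L1 := 67 | P0:I, P1:M(67) | bus: BusUpgr
[11] P0: store L0 := 85 | P0:M(85), P1:I | bus: BusRdX,Flush
[12] P0: store L1 := 1 | P0:M(1), P1:I | bus: BusRdX,Flush
[13] P1: load  L1 | P0:O(1), P1:S(1) | bus: BusRd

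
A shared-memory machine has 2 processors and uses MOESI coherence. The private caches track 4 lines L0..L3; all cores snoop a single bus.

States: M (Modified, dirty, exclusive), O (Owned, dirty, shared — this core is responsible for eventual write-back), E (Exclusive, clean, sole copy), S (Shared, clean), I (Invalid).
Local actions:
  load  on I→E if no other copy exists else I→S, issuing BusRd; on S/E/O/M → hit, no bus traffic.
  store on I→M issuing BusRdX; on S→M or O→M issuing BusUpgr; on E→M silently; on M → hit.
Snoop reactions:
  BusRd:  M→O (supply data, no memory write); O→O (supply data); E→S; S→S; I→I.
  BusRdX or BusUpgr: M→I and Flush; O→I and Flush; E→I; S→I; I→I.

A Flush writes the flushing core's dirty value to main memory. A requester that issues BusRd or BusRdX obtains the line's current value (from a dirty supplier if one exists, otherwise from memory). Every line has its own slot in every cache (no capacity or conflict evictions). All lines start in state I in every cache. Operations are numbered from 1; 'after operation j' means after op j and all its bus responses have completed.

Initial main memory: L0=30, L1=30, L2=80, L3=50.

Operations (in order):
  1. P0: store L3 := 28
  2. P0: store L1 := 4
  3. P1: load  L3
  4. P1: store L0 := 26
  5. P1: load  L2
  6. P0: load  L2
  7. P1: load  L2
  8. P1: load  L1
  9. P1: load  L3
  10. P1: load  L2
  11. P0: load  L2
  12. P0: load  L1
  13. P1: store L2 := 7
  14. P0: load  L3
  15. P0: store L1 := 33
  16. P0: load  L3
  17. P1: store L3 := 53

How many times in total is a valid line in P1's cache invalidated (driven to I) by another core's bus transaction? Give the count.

[1] P0: store L3 := 28 | P0:M(28), P1:I | bus: BusRdX
[2] P0: store L1 := 4 | P0:M(4), P1:I | bus: BusRdX
[3] P1: load  L3 | P0:O(28), P1:S(28) | bus: BusRd
[4] P1: store L0 := 26 | P0:I, P1:M(26) | bus: BusRdX
[5] P1: load  L2 | P0:I, P1:E(80) | bus: BusRd
[6] P0: load  L2 | P0:S(80), P1:S(80) | bus: BusRd
[7] P1: load  L2 | P0:S(80), P1:S(80) | bus: none
[8] P1: load  L1 | P0:O(4), P1:S(4) | bus: BusRd
[9] P1: load  L3 | P0:O(28), P1:S(28) | bus: none
[10] P1: load  L2 | P0:S(80), P1:S(80) | bus: none
[11] P0: load  L2 | P0:S(80), P1:S(80) | bus: none
[12] P0: load  L1 | P0:O(4), P1:S(4) | bus: none
[13] P1: store L2 := 7 | P0:I, P1:M(7) | bus: BusUpgr
[14] P0: load  L3 | P0:O(28), P1:S(28) | bus: none
[15] P0: store L1 := 33 | P0:M(33), P1:I | bus: BusUpgr
[16] P0: load  L3 | P0:O(28), P1:S(28) | bus: none
[17] P1: store L3 := 53 | P0:I, P1:M(53) | bus: BusUpgr,Flush

invalidations = 1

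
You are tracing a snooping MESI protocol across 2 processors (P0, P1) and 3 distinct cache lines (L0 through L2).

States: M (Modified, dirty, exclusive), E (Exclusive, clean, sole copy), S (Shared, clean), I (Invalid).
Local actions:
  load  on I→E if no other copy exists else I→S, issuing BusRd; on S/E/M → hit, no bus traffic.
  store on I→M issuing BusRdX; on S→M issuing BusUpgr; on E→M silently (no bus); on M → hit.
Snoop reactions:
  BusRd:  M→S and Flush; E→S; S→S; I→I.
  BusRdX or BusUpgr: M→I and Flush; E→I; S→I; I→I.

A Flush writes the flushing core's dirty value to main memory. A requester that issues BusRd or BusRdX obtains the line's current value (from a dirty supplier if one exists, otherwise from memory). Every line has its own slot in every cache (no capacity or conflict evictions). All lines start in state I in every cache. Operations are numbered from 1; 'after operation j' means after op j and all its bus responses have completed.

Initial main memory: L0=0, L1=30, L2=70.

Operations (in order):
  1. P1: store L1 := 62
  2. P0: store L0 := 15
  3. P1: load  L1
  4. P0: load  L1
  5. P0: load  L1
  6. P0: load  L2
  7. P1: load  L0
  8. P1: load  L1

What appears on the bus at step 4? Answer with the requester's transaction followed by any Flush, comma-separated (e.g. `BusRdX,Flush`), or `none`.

bus = BusRd,Flush

[1] P1: store L1 := 62 | P0:I, P1:M(62) | bus: BusRdX
[2] P0: store L0 := 15 | P0:M(15), P1:I | bus: BusRdX
[3] P1: load  L1 | P0:I, P1:M(62) | bus: none
[4] P0: load  L1 | P0:S(62), P1:S(62) | bus: BusRd,Flush
[5] P0: load  L1 | P0:S(62), P1:S(62) | bus: none
[6] P0: load  L2 | P0:E(70), P1:I | bus: BusRd
[7] P1: load  L0 | P0:S(15), P1:S(15) | bus: BusRd,Flush
[8] P1: load  L1 | P0:S(62), P1:S(62) | bus: none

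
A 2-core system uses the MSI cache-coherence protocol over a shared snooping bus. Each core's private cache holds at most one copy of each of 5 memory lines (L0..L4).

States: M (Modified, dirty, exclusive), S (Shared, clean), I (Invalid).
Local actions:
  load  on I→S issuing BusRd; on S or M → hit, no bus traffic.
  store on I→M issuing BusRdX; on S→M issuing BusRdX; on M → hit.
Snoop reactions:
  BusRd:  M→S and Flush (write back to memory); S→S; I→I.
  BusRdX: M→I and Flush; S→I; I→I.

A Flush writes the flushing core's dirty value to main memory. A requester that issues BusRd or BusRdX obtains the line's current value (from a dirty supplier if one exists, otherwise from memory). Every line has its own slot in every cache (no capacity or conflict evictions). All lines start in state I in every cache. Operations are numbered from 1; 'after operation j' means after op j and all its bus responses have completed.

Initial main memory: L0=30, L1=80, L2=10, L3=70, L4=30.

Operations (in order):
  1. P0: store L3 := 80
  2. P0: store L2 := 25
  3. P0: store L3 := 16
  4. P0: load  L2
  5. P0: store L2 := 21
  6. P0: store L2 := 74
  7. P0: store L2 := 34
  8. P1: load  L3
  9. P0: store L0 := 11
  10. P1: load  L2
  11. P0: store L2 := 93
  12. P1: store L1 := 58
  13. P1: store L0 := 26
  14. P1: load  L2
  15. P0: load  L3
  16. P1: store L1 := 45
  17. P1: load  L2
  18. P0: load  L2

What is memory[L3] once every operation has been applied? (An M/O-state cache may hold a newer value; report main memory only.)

  op1 P0: store L3 := 80 → M/I on L3; bus BusRdX; mem=70
  op2 P0: store L2 := 25 → M/I on L2; bus BusRdX; mem=10
  op3 P0: store L3 := 16 → M/I on L3; bus (none); mem=70
  op4 P0: load  L2 → M/I on L2; bus (none); mem=10
  op5 P0: store L2 := 21 → M/I on L2; bus (none); mem=10
  op6 P0: store L2 := 74 → M/I on L2; bus (none); mem=10
  op7 P0: store L2 := 34 → M/I on L2; bus (none); mem=10
  op8 P1: load  L3 → S/S on L3; bus BusRd Flush; mem=16
  op9 P0: store L0 := 11 → M/I on L0; bus BusRdX; mem=30
  op10 P1: load  L2 → S/S on L2; bus BusRd Flush; mem=34
  op11 P0: store L2 := 93 → M/I on L2; bus BusRdX; mem=34
  op12 P1: store L1 := 58 → I/M on L1; bus BusRdX; mem=80
  op13 P1: store L0 := 26 → I/M on L0; bus BusRdX Flush; mem=11
  op14 P1: load  L2 → S/S on L2; bus BusRd Flush; mem=93
  op15 P0: load  L3 → S/S on L3; bus (none); mem=16
  op16 P1: store L1 := 45 → I/M on L1; bus (none); mem=80
  op17 P1: load  L2 → S/S on L2; bus (none); mem=93
  op18 P0: load  L2 → S/S on L2; bus (none); mem=93

memory[L3] = 16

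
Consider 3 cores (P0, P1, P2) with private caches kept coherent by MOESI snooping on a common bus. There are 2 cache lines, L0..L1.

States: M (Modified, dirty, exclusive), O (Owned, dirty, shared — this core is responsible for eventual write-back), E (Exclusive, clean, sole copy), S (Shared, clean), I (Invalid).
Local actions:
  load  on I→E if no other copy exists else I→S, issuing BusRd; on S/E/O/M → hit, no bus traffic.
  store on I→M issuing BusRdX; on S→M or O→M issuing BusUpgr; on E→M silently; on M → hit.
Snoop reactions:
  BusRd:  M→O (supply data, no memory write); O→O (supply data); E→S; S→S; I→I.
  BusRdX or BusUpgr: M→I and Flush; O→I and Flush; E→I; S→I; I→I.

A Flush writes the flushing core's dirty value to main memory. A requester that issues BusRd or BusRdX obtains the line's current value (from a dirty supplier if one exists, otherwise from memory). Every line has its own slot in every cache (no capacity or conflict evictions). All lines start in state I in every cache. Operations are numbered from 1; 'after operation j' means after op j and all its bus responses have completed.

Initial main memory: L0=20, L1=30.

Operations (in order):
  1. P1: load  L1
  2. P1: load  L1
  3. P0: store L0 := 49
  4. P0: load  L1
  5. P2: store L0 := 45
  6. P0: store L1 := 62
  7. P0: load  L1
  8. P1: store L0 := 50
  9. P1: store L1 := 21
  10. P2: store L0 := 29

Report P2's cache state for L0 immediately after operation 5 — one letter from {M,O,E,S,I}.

[1] P1: load  L1 | P0:I, P1:E(30), P2:I | bus: BusRd
[2] P1: load  L1 | P0:I, P1:E(30), P2:I | bus: none
[3] P0: store L0 := 49 | P0:M(49), P1:I, P2:I | bus: BusRdX
[4] P0: load  L1 | P0:S(30), P1:S(30), P2:I | bus: BusRd
[5] P2: store L0 := 45 | P0:I, P1:I, P2:M(45) | bus: BusRdX,Flush
[6] P0: store L1 := 62 | P0:M(62), P1:I, P2:I | bus: BusUpgr
[7] P0: load  L1 | P0:M(62), P1:I, P2:I | bus: none
[8] P1: store L0 := 50 | P0:I, P1:M(50), P2:I | bus: BusRdX,Flush
[9] P1: store L1 := 21 | P0:I, P1:M(21), P2:I | bus: BusRdX,Flush
[10] P2: store L0 := 29 | P0:I, P1:I, P2:M(29) | bus: BusRdX,Flush

state = M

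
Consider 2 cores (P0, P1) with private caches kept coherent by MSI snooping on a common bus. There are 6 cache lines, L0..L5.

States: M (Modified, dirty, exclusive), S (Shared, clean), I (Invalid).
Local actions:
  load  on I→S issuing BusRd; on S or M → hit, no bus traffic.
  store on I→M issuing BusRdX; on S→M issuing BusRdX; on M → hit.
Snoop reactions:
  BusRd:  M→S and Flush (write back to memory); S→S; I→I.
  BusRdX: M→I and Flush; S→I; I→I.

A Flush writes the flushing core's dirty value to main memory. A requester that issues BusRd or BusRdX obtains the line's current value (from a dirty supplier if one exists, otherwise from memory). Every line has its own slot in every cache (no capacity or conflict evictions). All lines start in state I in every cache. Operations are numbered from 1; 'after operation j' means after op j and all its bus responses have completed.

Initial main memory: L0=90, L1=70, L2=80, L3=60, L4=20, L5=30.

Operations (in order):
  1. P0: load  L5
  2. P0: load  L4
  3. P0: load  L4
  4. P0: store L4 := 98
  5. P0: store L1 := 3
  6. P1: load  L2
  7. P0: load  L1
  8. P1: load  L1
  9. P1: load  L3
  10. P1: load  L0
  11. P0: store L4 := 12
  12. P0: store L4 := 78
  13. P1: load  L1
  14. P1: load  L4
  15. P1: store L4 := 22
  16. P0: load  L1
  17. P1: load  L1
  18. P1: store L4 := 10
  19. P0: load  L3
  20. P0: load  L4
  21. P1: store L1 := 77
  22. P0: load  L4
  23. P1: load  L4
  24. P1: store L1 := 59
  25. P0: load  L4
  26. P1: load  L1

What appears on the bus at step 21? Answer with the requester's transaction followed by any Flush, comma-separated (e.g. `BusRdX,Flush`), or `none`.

step 1: P0: load  L5  ⟶  SI  (L5)  txn=BusRd  M[L5]=30
step 2: P0: load  L4  ⟶  SI  (L4)  txn=BusRd  M[L4]=20
step 3: P0: load  L4  ⟶  SI  (L4)  txn=∅  M[L4]=20
step 4: P0: store L4 := 98  ⟶  MI  (L4)  txn=BusRdX  M[L4]=20
step 5: P0: store L1 := 3  ⟶  MI  (L1)  txn=BusRdX  M[L1]=70
step 6: P1: load  L2  ⟶  IS  (L2)  txn=BusRd  M[L2]=80
step 7: P0: load  L1  ⟶  MI  (L1)  txn=∅  M[L1]=70
step 8: P1: load  L1  ⟶  SS  (L1)  txn=BusRd+Flush  M[L1]=3
step 9: P1: load  L3  ⟶  IS  (L3)  txn=BusRd  M[L3]=60
step 10: P1: load  L0  ⟶  IS  (L0)  txn=BusRd  M[L0]=90
step 11: P0: store L4 := 12  ⟶  MI  (L4)  txn=∅  M[L4]=20
step 12: P0: store L4 := 78  ⟶  MI  (L4)  txn=∅  M[L4]=20
step 13: P1: load  L1  ⟶  SS  (L1)  txn=∅  M[L1]=3
step 14: P1: load  L4  ⟶  SS  (L4)  txn=BusRd+Flush  M[L4]=78
step 15: P1: store L4 := 22  ⟶  IM  (L4)  txn=BusRdX  M[L4]=78
step 16: P0: load  L1  ⟶  SS  (L1)  txn=∅  M[L1]=3
step 17: P1: load  L1  ⟶  SS  (L1)  txn=∅  M[L1]=3
step 18: P1: store L4 := 10  ⟶  IM  (L4)  txn=∅  M[L4]=78
step 19: P0: load  L3  ⟶  SS  (L3)  txn=BusRd  M[L3]=60
step 20: P0: load  L4  ⟶  SS  (L4)  txn=BusRd+Flush  M[L4]=10
step 21: P1: store L1 := 77  ⟶  IM  (L1)  txn=BusRdX  M[L1]=3
step 22: P0: load  L4  ⟶  SS  (L4)  txn=∅  M[L4]=10
step 23: P1: load  L4  ⟶  SS  (L4)  txn=∅  M[L4]=10
step 24: P1: store L1 := 59  ⟶  IM  (L1)  txn=∅  M[L1]=3
step 25: P0: load  L4  ⟶  SS  (L4)  txn=∅  M[L4]=10
step 26: P1: load  L1  ⟶  IM  (L1)  txn=∅  M[L1]=3

bus = BusRdX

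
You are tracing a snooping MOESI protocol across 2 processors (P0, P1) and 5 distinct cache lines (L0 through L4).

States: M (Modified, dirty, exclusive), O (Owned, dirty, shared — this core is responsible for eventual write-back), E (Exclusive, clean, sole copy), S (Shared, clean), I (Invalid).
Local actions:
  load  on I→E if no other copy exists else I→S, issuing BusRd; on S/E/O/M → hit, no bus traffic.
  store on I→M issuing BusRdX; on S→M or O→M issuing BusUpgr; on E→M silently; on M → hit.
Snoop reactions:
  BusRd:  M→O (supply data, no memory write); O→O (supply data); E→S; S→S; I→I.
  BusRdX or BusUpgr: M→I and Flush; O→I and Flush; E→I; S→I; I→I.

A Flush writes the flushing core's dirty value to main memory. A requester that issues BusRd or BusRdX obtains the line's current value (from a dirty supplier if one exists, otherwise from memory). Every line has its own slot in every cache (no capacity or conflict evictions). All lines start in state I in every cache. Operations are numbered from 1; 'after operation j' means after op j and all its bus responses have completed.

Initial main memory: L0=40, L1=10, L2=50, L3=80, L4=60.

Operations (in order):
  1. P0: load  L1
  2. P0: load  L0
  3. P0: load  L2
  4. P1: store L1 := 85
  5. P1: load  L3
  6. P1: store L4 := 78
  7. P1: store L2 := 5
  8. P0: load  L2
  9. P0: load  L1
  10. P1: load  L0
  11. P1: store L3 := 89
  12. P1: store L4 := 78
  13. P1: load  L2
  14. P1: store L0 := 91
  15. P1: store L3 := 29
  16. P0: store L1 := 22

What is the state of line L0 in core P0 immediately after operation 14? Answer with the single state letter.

state = I

step 1: P0: load  L1  ⟶  EI  (L1)  txn=BusRd  M[L1]=10
step 2: P0: load  L0  ⟶  EI  (L0)  txn=BusRd  M[L0]=40
step 3: P0: load  L2  ⟶  EI  (L2)  txn=BusRd  M[L2]=50
step 4: P1: store L1 := 85  ⟶  IM  (L1)  txn=BusRdX  M[L1]=10
step 5: P1: load  L3  ⟶  IE  (L3)  txn=BusRd  M[L3]=80
step 6: P1: store L4 := 78  ⟶  IM  (L4)  txn=BusRdX  M[L4]=60
step 7: P1: store L2 := 5  ⟶  IM  (L2)  txn=BusRdX  M[L2]=50
step 8: P0: load  L2  ⟶  SO  (L2)  txn=BusRd  M[L2]=50
step 9: P0: load  L1  ⟶  SO  (L1)  txn=BusRd  M[L1]=10
step 10: P1: load  L0  ⟶  SS  (L0)  txn=BusRd  M[L0]=40
step 11: P1: store L3 := 89  ⟶  IM  (L3)  txn=∅  M[L3]=80
step 12: P1: store L4 := 78  ⟶  IM  (L4)  txn=∅  M[L4]=60
step 13: P1: load  L2  ⟶  SO  (L2)  txn=∅  M[L2]=50
step 14: P1: store L0 := 91  ⟶  IM  (L0)  txn=BusUpgr  M[L0]=40
step 15: P1: store L3 := 29  ⟶  IM  (L3)  txn=∅  M[L3]=80
step 16: P0: store L1 := 22  ⟶  MI  (L1)  txn=BusUpgr+Flush  M[L1]=85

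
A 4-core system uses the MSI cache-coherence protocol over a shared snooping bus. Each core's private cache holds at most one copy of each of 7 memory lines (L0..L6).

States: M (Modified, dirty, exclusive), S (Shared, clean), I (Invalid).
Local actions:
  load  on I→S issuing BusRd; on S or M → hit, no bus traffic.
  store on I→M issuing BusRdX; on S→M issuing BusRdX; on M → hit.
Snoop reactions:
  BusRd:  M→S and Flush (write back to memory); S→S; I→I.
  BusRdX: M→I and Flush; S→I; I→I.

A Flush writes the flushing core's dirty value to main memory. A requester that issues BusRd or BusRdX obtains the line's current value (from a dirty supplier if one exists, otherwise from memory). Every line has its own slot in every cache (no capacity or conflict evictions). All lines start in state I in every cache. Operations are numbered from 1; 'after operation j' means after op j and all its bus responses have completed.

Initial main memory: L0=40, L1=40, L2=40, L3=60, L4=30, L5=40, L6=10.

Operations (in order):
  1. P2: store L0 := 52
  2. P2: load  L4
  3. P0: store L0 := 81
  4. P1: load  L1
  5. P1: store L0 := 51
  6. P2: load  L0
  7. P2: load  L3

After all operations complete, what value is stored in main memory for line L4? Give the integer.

memory[L4] = 30

[1] P2: store L0 := 52 | P0:I, P1:I, P2:M(52), P3:I | bus: BusRdX
[2] P2: load  L4 | P0:I, P1:I, P2:S(30), P3:I | bus: BusRd
[3] P0: store L0 := 81 | P0:M(81), P1:I, P2:I, P3:I | bus: BusRdX,Flush
[4] P1: load  L1 | P0:I, P1:S(40), P2:I, P3:I | bus: BusRd
[5] P1: store L0 := 51 | P0:I, P1:M(51), P2:I, P3:I | bus: BusRdX,Flush
[6] P2: load  L0 | P0:I, P1:S(51), P2:S(51), P3:I | bus: BusRd,Flush
[7] P2: load  L3 | P0:I, P1:I, P2:S(60), P3:I | bus: BusRd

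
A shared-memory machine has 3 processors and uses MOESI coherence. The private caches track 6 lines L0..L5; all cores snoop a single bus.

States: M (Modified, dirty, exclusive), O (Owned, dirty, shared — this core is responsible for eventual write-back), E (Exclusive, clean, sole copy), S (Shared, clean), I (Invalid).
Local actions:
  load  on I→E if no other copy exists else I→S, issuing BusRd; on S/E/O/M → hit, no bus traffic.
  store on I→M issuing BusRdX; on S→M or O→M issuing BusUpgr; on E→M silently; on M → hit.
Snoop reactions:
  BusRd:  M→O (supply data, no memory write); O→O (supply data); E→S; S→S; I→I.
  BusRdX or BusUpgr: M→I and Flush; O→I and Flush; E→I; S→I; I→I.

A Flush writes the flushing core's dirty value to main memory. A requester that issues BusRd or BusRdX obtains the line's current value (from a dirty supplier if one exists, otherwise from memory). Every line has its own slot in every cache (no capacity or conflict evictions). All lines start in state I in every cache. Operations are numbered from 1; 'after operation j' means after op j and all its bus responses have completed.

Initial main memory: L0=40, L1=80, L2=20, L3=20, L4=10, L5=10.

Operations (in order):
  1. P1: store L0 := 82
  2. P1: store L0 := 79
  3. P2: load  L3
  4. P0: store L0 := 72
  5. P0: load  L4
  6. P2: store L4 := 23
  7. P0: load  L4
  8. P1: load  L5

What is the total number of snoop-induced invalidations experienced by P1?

invalidations = 1

  op1 P1: store L0 := 82 → I/M/I on L0; bus BusRdX; mem=40
  op2 P1: store L0 := 79 → I/M/I on L0; bus (none); mem=40
  op3 P2: load  L3 → I/I/E on L3; bus BusRd; mem=20
  op4 P0: store L0 := 72 → M/I/I on L0; bus BusRdX Flush; mem=79
  op5 P0: load  L4 → E/I/I on L4; bus BusRd; mem=10
  op6 P2: store L4 := 23 → I/I/M on L4; bus BusRdX; mem=10
  op7 P0: load  L4 → S/I/O on L4; bus BusRd; mem=10
  op8 P1: load  L5 → I/E/I on L5; bus BusRd; mem=10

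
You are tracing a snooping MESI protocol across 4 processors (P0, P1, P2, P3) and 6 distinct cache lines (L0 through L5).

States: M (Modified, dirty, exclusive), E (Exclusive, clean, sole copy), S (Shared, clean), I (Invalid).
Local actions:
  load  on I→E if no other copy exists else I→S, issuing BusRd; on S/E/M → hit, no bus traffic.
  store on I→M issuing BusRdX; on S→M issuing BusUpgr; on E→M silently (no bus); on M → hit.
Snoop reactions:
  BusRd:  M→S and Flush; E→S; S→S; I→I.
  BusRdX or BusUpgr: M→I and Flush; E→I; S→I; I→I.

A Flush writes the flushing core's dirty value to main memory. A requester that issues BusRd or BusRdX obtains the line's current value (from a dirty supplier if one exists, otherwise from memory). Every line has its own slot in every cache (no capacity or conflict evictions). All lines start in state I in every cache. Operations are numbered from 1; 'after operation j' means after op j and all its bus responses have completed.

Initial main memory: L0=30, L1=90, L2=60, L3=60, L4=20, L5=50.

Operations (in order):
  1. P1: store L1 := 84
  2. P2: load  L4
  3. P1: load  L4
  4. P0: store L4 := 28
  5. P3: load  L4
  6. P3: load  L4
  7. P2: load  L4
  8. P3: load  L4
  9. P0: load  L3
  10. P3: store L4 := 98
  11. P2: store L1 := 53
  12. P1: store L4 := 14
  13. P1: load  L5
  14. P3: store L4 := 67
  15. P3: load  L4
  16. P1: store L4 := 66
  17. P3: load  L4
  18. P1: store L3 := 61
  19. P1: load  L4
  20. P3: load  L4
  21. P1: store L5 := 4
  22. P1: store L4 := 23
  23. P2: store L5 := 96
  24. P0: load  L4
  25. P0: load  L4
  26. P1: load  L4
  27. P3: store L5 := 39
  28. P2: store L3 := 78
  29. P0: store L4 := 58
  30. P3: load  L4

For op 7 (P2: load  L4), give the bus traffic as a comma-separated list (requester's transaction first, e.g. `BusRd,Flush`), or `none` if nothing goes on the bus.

  op1 P1: store L1 := 84 → I/M/I/I on L1; bus BusRdX; mem=90
  op2 P2: load  L4 → I/I/E/I on L4; bus BusRd; mem=20
  op3 P1: load  L4 → I/S/S/I on L4; bus BusRd; mem=20
  op4 P0: store L4 := 28 → M/I/I/I on L4; bus BusRdX; mem=20
  op5 P3: load  L4 → S/I/I/S on L4; bus BusRd Flush; mem=28
  op6 P3: load  L4 → S/I/I/S on L4; bus (none); mem=28
  op7 P2: load  L4 → S/I/S/S on L4; bus BusRd; mem=28
  op8 P3: load  L4 → S/I/S/S on L4; bus (none); mem=28
  op9 P0: load  L3 → E/I/I/I on L3; bus BusRd; mem=60
  op10 P3: store L4 := 98 → I/I/I/M on L4; bus BusUpgr; mem=28
  op11 P2: store L1 := 53 → I/I/M/I on L1; bus BusRdX Flush; mem=84
  op12 P1: store L4 := 14 → I/M/I/I on L4; bus BusRdX Flush; mem=98
  op13 P1: load  L5 → I/E/I/I on L5; bus BusRd; mem=50
  op14 P3: store L4 := 67 → I/I/I/M on L4; bus BusRdX Flush; mem=14
  op15 P3: load  L4 → I/I/I/M on L4; bus (none); mem=14
  op16 P1: store L4 := 66 → I/M/I/I on L4; bus BusRdX Flush; mem=67
  op17 P3: load  L4 → I/S/I/S on L4; bus BusRd Flush; mem=66
  op18 P1: store L3 := 61 → I/M/I/I on L3; bus BusRdX; mem=60
  op19 P1: load  L4 → I/S/I/S on L4; bus (none); mem=66
  op20 P3: load  L4 → I/S/I/S on L4; bus (none); mem=66
  op21 P1: store L5 := 4 → I/M/I/I on L5; bus (none); mem=50
  op22 P1: store L4 := 23 → I/M/I/I on L4; bus BusUpgr; mem=66
  op23 P2: store L5 := 96 → I/I/M/I on L5; bus BusRdX Flush; mem=4
  op24 P0: load  L4 → S/S/I/I on L4; bus BusRd Flush; mem=23
  op25 P0: load  L4 → S/S/I/I on L4; bus (none); mem=23
  op26 P1: load  L4 → S/S/I/I on L4; bus (none); mem=23
  op27 P3: store L5 := 39 → I/I/I/M on L5; bus BusRdX Flush; mem=96
  op28 P2: store L3 := 78 → I/I/M/I on L3; bus BusRdX Flush; mem=61
  op29 P0: store L4 := 58 → M/I/I/I on L4; bus BusUpgr; mem=23
  op30 P3: load  L4 → S/I/I/S on L4; bus BusRd Flush; mem=58

bus = BusRd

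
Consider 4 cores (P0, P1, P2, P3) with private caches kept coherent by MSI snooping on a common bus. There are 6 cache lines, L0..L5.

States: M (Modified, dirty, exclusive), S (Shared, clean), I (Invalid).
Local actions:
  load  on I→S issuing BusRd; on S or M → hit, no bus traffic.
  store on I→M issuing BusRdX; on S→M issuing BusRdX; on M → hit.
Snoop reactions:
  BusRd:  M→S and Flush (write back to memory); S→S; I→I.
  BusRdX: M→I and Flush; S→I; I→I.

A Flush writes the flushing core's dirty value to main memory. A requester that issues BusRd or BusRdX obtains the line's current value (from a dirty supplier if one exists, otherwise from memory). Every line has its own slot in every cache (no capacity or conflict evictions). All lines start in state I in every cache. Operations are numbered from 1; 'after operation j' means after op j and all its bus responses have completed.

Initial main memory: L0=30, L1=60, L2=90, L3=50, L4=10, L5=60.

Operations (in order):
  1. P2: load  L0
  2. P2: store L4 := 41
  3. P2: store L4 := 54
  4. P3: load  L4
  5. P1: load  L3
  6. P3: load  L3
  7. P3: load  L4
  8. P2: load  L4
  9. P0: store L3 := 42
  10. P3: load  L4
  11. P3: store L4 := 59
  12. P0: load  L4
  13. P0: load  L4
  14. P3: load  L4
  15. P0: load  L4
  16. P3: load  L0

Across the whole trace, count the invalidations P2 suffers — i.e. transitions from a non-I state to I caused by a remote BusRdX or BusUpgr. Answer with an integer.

invalidations = 1

step 1: P2: load  L0  ⟶  IISI  (L0)  txn=BusRd  M[L0]=30
step 2: P2: store L4 := 41  ⟶  IIMI  (L4)  txn=BusRdX  M[L4]=10
step 3: P2: store L4 := 54  ⟶  IIMI  (L4)  txn=∅  M[L4]=10
step 4: P3: load  L4  ⟶  IISS  (L4)  txn=BusRd+Flush  M[L4]=54
step 5: P1: load  L3  ⟶  ISII  (L3)  txn=BusRd  M[L3]=50
step 6: P3: load  L3  ⟶  ISIS  (L3)  txn=BusRd  M[L3]=50
step 7: P3: load  L4  ⟶  IISS  (L4)  txn=∅  M[L4]=54
step 8: P2: load  L4  ⟶  IISS  (L4)  txn=∅  M[L4]=54
step 9: P0: store L3 := 42  ⟶  MIII  (L3)  txn=BusRdX  M[L3]=50
step 10: P3: load  L4  ⟶  IISS  (L4)  txn=∅  M[L4]=54
step 11: P3: store L4 := 59  ⟶  IIIM  (L4)  txn=BusRdX  M[L4]=54
step 12: P0: load  L4  ⟶  SIIS  (L4)  txn=BusRd+Flush  M[L4]=59
step 13: P0: load  L4  ⟶  SIIS  (L4)  txn=∅  M[L4]=59
step 14: P3: load  L4  ⟶  SIIS  (L4)  txn=∅  M[L4]=59
step 15: P0: load  L4  ⟶  SIIS  (L4)  txn=∅  M[L4]=59
step 16: P3: load  L0  ⟶  IISS  (L0)  txn=BusRd  M[L0]=30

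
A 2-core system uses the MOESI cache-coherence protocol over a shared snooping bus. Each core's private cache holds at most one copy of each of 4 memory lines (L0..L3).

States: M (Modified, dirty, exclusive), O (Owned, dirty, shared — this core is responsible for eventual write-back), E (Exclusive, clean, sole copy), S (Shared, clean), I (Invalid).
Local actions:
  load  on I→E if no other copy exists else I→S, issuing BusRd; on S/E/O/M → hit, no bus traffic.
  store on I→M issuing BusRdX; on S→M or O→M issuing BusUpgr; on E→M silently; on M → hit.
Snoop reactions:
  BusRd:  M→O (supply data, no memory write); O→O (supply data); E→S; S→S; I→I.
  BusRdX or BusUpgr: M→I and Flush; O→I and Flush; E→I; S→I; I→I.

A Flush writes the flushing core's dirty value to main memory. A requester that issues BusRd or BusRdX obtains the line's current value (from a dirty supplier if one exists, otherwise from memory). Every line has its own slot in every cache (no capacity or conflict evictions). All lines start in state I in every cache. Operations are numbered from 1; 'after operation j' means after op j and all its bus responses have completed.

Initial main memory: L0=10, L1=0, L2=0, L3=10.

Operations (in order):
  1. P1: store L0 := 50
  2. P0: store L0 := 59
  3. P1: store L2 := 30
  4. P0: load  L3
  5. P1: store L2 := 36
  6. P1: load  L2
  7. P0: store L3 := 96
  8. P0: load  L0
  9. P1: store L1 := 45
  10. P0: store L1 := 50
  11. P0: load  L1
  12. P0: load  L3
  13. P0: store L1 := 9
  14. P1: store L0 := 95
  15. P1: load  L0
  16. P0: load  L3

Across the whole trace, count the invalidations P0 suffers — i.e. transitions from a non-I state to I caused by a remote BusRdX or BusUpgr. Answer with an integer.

invalidations = 1

1. P1: store L0 := 50  bus=[BusRdX]  L0: P0=I P1=M  mem[L0]=10
2. P0: store L0 := 59  bus=[BusRdX,Flush]  L0: P0=M P1=I  mem[L0]=50
3. P1: store L2 := 30  bus=[BusRdX]  L2: P0=I P1=M  mem[L2]=0
4. P0: load  L3  bus=[BusRd]  L3: P0=E P1=I  mem[L3]=10
5. P1: store L2 := 36  bus=[-]  L2: P0=I P1=M  mem[L2]=0
6. P1: load  L2  bus=[-]  L2: P0=I P1=M  mem[L2]=0
7. P0: store L3 := 96  bus=[-]  L3: P0=M P1=I  mem[L3]=10
8. P0: load  L0  bus=[-]  L0: P0=M P1=I  mem[L0]=50
9. P1: store L1 := 45  bus=[BusRdX]  L1: P0=I P1=M  mem[L1]=0
10. P0: store L1 := 50  bus=[BusRdX,Flush]  L1: P0=M P1=I  mem[L1]=45
11. P0: load  L1  bus=[-]  L1: P0=M P1=I  mem[L1]=45
12. P0: load  L3  bus=[-]  L3: P0=M P1=I  mem[L3]=10
13. P0: store L1 := 9  bus=[-]  L1: P0=M P1=I  mem[L1]=45
14. P1: store L0 := 95  bus=[BusRdX,Flush]  L0: P0=I P1=M  mem[L0]=59
15. P1: load  L0  bus=[-]  L0: P0=I P1=M  mem[L0]=59
16. P0: load  L3  bus=[-]  L3: P0=M P1=I  mem[L3]=10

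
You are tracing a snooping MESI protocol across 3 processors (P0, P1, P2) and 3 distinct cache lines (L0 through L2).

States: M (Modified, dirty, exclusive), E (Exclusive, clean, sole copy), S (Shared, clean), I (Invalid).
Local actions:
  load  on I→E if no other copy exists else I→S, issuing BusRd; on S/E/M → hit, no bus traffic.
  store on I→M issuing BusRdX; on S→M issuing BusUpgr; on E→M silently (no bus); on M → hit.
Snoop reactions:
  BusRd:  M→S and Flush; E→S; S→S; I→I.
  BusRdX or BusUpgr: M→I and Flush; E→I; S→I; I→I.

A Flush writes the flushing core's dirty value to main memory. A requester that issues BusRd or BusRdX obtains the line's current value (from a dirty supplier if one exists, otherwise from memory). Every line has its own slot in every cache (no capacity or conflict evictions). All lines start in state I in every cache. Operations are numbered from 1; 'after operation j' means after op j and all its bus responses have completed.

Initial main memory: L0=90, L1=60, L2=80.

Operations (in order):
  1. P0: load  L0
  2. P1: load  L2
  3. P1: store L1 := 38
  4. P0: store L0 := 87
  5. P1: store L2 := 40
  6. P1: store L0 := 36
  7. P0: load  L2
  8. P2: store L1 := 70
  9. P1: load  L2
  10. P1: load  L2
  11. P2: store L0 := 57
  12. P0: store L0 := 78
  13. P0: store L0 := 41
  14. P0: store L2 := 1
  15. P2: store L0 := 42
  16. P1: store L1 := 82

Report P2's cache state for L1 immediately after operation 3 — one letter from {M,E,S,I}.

state = I

  op1 P0: load  L0 → E/I/I on L0; bus BusRd; mem=90
  op2 P1: load  L2 → I/E/I on L2; bus BusRd; mem=80
  op3 P1: store L1 := 38 → I/M/I on L1; bus BusRdX; mem=60
  op4 P0: store L0 := 87 → M/I/I on L0; bus (none); mem=90
  op5 P1: store L2 := 40 → I/M/I on L2; bus (none); mem=80
  op6 P1: store L0 := 36 → I/M/I on L0; bus BusRdX Flush; mem=87
  op7 P0: load  L2 → S/S/I on L2; bus BusRd Flush; mem=40
  op8 P2: store L1 := 70 → I/I/M on L1; bus BusRdX Flush; mem=38
  op9 P1: load  L2 → S/S/I on L2; bus (none); mem=40
  op10 P1: load  L2 → S/S/I on L2; bus (none); mem=40
  op11 P2: store L0 := 57 → I/I/M on L0; bus BusRdX Flush; mem=36
  op12 P0: store L0 := 78 → M/I/I on L0; bus BusRdX Flush; mem=57
  op13 P0: store L0 := 41 → M/I/I on L0; bus (none); mem=57
  op14 P0: store L2 := 1 → M/I/I on L2; bus BusUpgr; mem=40
  op15 P2: store L0 := 42 → I/I/M on L0; bus BusRdX Flush; mem=41
  op16 P1: store L1 := 82 → I/M/I on L1; bus BusRdX Flush; mem=70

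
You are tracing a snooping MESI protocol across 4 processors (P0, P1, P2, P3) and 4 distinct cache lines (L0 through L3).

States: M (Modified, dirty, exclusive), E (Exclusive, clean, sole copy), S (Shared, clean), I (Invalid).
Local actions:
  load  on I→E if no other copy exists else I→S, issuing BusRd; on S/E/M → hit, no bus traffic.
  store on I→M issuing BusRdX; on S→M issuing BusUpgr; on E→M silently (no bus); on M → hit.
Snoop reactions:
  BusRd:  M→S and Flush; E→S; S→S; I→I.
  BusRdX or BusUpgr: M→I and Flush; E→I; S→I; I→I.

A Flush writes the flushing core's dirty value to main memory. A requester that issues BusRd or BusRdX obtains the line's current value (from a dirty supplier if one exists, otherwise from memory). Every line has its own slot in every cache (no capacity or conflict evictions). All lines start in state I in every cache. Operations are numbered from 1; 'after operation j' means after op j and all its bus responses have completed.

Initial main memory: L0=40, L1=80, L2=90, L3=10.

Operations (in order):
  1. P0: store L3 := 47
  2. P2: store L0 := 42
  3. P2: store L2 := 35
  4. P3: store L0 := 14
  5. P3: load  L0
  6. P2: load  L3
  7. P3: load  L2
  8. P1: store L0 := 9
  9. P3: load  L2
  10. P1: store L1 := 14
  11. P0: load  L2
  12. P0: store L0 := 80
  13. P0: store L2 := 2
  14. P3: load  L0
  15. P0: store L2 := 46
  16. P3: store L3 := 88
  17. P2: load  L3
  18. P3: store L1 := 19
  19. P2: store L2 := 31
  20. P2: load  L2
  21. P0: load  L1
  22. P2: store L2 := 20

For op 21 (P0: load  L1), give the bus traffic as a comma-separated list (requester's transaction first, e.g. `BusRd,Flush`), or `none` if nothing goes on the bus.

1. P0: store L3 := 47  bus=[BusRdX]  L3: P0=M P1=I P2=I P3=I  mem[L3]=10
2. P2: store L0 := 42  bus=[BusRdX]  L0: P0=I P1=I P2=M P3=I  mem[L0]=40
3. P2: store L2 := 35  bus=[BusRdX]  L2: P0=I P1=I P2=M P3=I  mem[L2]=90
4. P3: store L0 := 14  bus=[BusRdX,Flush]  L0: P0=I P1=I P2=I P3=M  mem[L0]=42
5. P3: load  L0  bus=[-]  L0: P0=I P1=I P2=I P3=M  mem[L0]=42
6. P2: load  L3  bus=[BusRd,Flush]  L3: P0=S P1=I P2=S P3=I  mem[L3]=47
7. P3: load  L2  bus=[BusRd,Flush]  L2: P0=I P1=I P2=S P3=S  mem[L2]=35
8. P1: store L0 := 9  bus=[BusRdX,Flush]  L0: P0=I P1=M P2=I P3=I  mem[L0]=14
9. P3: load  L2  bus=[-]  L2: P0=I P1=I P2=S P3=S  mem[L2]=35
10. P1: store L1 := 14  bus=[BusRdX]  L1: P0=I P1=M P2=I P3=I  mem[L1]=80
11. P0: load  L2  bus=[BusRd]  L2: P0=S P1=I P2=S P3=S  mem[L2]=35
12. P0: store L0 := 80  bus=[BusRdX,Flush]  L0: P0=M P1=I P2=I P3=I  mem[L0]=9
13. P0: store L2 := 2  bus=[BusUpgr]  L2: P0=M P1=I P2=I P3=I  mem[L2]=35
14. P3: load  L0  bus=[BusRd,Flush]  L0: P0=S P1=I P2=I P3=S  mem[L0]=80
15. P0: store L2 := 46  bus=[-]  L2: P0=M P1=I P2=I P3=I  mem[L2]=35
16. P3: store L3 := 88  bus=[BusRdX]  L3: P0=I P1=I P2=I P3=M  mem[L3]=47
17. P2: load  L3  bus=[BusRd,Flush]  L3: P0=I P1=I P2=S P3=S  mem[L3]=88
18. P3: store L1 := 19  bus=[BusRdX,Flush]  L1: P0=I P1=I P2=I P3=M  mem[L1]=14
19. P2: store L2 := 31  bus=[BusRdX,Flush]  L2: P0=I P1=I P2=M P3=I  mem[L2]=46
20. P2: load  L2  bus=[-]  L2: P0=I P1=I P2=M P3=I  mem[L2]=46
21. P0: load  L1  bus=[BusRd,Flush]  L1: P0=S P1=I P2=I P3=S  mem[L1]=19
22. P2: store L2 := 20  bus=[-]  L2: P0=I P1=I P2=M P3=I  mem[L2]=46

bus = BusRd,Flush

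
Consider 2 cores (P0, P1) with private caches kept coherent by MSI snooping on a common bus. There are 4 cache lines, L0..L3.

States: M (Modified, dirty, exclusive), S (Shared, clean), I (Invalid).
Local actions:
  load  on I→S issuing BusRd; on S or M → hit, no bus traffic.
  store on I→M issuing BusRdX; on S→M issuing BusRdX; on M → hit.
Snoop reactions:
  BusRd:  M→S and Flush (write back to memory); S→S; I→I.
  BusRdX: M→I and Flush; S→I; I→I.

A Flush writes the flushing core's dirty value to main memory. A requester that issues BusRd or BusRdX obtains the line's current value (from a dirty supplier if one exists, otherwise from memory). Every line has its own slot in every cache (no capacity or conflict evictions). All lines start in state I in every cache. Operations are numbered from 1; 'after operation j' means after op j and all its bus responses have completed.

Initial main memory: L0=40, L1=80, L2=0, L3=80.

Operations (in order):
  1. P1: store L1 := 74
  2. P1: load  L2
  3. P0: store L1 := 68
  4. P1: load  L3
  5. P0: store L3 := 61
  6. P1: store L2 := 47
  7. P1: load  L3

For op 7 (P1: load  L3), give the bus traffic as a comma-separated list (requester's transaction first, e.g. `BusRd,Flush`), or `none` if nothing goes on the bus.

bus = BusRd,Flush

1. P1: store L1 := 74  bus=[BusRdX]  L1: P0=I P1=M  mem[L1]=80
2. P1: load  L2  bus=[BusRd]  L2: P0=I P1=S  mem[L2]=0
3. P0: store L1 := 68  bus=[BusRdX,Flush]  L1: P0=M P1=I  mem[L1]=74
4. P1: load  L3  bus=[BusRd]  L3: P0=I P1=S  mem[L3]=80
5. P0: store L3 := 61  bus=[BusRdX]  L3: P0=M P1=I  mem[L3]=80
6. P1: store L2 := 47  bus=[BusRdX]  L2: P0=I P1=M  mem[L2]=0
7. P1: load  L3  bus=[BusRd,Flush]  L3: P0=S P1=S  mem[L3]=61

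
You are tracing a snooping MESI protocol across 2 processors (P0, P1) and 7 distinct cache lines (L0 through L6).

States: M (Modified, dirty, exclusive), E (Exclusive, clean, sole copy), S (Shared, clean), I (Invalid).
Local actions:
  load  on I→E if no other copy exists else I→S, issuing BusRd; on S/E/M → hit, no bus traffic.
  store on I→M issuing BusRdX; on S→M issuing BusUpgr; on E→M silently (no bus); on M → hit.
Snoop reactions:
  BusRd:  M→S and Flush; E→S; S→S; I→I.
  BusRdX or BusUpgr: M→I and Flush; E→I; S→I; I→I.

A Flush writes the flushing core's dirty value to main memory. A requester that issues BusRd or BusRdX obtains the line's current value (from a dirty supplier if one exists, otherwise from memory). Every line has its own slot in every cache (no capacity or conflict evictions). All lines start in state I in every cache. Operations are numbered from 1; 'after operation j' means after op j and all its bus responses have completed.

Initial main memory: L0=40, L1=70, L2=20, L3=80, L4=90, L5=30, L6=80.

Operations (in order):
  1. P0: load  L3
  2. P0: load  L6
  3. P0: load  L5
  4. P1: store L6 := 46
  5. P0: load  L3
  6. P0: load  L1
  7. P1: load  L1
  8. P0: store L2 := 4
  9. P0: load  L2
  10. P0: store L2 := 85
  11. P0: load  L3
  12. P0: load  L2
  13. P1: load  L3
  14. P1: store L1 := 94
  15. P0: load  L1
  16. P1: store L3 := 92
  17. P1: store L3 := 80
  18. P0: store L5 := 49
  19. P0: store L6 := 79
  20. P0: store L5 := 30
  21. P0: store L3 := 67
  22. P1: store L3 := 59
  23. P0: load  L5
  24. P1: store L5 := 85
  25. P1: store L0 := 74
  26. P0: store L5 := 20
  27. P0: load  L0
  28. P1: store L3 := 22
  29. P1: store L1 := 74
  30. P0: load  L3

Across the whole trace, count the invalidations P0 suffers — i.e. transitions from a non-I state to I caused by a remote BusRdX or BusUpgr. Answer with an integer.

invalidations = 6

step 1: P0: load  L3  ⟶  EI  (L3)  txn=BusRd  M[L3]=80
step 2: P0: load  L6  ⟶  EI  (L6)  txn=BusRd  M[L6]=80
step 3: P0: load  L5  ⟶  EI  (L5)  txn=BusRd  M[L5]=30
step 4: P1: store L6 := 46  ⟶  IM  (L6)  txn=BusRdX  M[L6]=80
step 5: P0: load  L3  ⟶  EI  (L3)  txn=∅  M[L3]=80
step 6: P0: load  L1  ⟶  EI  (L1)  txn=BusRd  M[L1]=70
step 7: P1: load  L1  ⟶  SS  (L1)  txn=BusRd  M[L1]=70
step 8: P0: store L2 := 4  ⟶  MI  (L2)  txn=BusRdX  M[L2]=20
step 9: P0: load  L2  ⟶  MI  (L2)  txn=∅  M[L2]=20
step 10: P0: store L2 := 85  ⟶  MI  (L2)  txn=∅  M[L2]=20
step 11: P0: load  L3  ⟶  EI  (L3)  txn=∅  M[L3]=80
step 12: P0: load  L2  ⟶  MI  (L2)  txn=∅  M[L2]=20
step 13: P1: load  L3  ⟶  SS  (L3)  txn=BusRd  M[L3]=80
step 14: P1: store L1 := 94  ⟶  IM  (L1)  txn=BusUpgr  M[L1]=70
step 15: P0: load  L1  ⟶  SS  (L1)  txn=BusRd+Flush  M[L1]=94
step 16: P1: store L3 := 92  ⟶  IM  (L3)  txn=BusUpgr  M[L3]=80
step 17: P1: store L3 := 80  ⟶  IM  (L3)  txn=∅  M[L3]=80
step 18: P0: store L5 := 49  ⟶  MI  (L5)  txn=∅  M[L5]=30
step 19: P0: store L6 := 79  ⟶  MI  (L6)  txn=BusRdX+Flush  M[L6]=46
step 20: P0: store L5 := 30  ⟶  MI  (L5)  txn=∅  M[L5]=30
step 21: P0: store L3 := 67  ⟶  MI  (L3)  txn=BusRdX+Flush  M[L3]=80
step 22: P1: store L3 := 59  ⟶  IM  (L3)  txn=BusRdX+Flush  M[L3]=67
step 23: P0: load  L5  ⟶  MI  (L5)  txn=∅  M[L5]=30
step 24: P1: store L5 := 85  ⟶  IM  (L5)  txn=BusRdX+Flush  M[L5]=30
step 25: P1: store L0 := 74  ⟶  IM  (L0)  txn=BusRdX  M[L0]=40
step 26: P0: store L5 := 20  ⟶  MI  (L5)  txn=BusRdX+Flush  M[L5]=85
step 27: P0: load  L0  ⟶  SS  (L0)  txn=BusRd+Flush  M[L0]=74
step 28: P1: store L3 := 22  ⟶  IM  (L3)  txn=∅  M[L3]=67
step 29: P1: store L1 := 74  ⟶  IM  (L1)  txn=BusUpgr  M[L1]=94
step 30: P0: load  L3  ⟶  SS  (L3)  txn=BusRd+Flush  M[L3]=22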